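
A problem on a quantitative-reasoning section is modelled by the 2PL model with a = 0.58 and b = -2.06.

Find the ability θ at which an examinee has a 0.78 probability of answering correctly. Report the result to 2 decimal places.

P(θ) = 1 / (1 + exp(−a(θ − b)))
logit = ln(0.7800/0.2200) = 1.2657
θ = b + logit/(a) = -2.06 + 1.2657/0.5800 = 0.1222

0.12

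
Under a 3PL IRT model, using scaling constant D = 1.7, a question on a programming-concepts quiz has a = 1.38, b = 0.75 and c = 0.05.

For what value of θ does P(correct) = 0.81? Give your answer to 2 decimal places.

1.34

P(θ) = c + (1 − c) · 1 / (1 + exp(−D·a(θ − b)))
Remove guessing floor: (0.81 − 0.05)/(1 − 0.05) = 0.8000
logit = ln(0.8000/0.2000) = 1.3863
θ = b + logit/(1.7·a) = 0.75 + 1.3863/2.3460 = 1.3409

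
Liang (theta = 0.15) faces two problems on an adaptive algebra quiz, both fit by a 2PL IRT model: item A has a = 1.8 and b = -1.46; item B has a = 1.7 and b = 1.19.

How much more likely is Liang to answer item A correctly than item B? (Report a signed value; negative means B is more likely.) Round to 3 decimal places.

0.802

P(theta) = 1 / (1 + exp(−a(theta − b)))
P_A = 0.9477
P_B = 0.1458
P_A − P_B = 0.8020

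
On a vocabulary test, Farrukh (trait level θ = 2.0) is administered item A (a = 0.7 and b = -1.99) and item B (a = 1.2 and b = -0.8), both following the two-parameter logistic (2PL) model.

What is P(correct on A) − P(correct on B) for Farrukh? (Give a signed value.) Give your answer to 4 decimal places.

P(θ) = 1 / (1 + exp(−a(θ − b)))
P_A = 0.9423
P_B = 0.9664
P_A − P_B = -0.0241

-0.0241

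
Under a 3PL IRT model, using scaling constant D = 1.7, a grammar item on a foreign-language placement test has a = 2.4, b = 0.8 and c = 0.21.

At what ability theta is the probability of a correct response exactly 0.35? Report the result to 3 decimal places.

0.424

P(theta) = c + (1 − c) · 1 / (1 + exp(−D·a(theta − b)))
Remove guessing floor: (0.35 − 0.21)/(1 − 0.21) = 0.1772
logit = ln(0.1772/0.8228) = -1.5353
theta = b + logit/(1.7·a) = 0.8 + (-1.5353)/4.0800 = 0.4237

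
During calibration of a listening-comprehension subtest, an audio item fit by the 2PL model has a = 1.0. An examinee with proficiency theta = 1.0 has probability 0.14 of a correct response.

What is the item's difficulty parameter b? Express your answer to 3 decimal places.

P(theta) = 1 / (1 + exp(−a(theta − b)))
logit(0.14) = ln(0.14/0.86) = -1.8153
b = theta − logit/(a) = 1.0 − (-1.8153)/1.0000 = 2.8153

2.815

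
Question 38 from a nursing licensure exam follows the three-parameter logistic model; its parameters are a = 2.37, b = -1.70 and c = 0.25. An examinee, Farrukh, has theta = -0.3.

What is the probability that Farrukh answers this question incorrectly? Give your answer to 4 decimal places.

0.0262

P(theta) = c + (1 − c) · 1 / (1 + exp(−a(theta − b)))
Exponent: 2.37 × (-0.3 − (-1.70)) = 3.3180
1/(1 + e^{-3.3180}) = 0.9650
P = 0.25 + 0.75 × 0.9650 = 0.9738
P(incorrect) = 1 − 0.9738 = 0.0262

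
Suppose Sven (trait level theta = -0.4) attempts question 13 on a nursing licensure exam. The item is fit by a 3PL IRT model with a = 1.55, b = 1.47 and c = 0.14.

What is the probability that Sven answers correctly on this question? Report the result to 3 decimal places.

P(theta) = c + (1 − c) · 1 / (1 + exp(−a(theta − b)))
Exponent: 1.55 × (-0.4 − 1.47) = -2.8985
1/(1 + e^{2.8985}) = 0.0522
P = 0.14 + 0.86 × 0.0522 = 0.1849

0.185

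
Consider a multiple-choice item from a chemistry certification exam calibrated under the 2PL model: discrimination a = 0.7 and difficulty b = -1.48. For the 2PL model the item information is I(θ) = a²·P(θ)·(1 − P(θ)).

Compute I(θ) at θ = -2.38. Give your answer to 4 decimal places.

0.1111

P = 1/(1+e^{0.6300}) = 0.3475
P(1−P) = 0.3475 × 0.6525 = 0.2267
I = a² × P(1−P) = 0.7² × 0.2267 = 0.11111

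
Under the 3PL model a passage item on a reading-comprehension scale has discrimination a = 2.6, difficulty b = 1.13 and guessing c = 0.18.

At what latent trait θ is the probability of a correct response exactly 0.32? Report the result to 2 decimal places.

P(θ) = c + (1 − c) · 1 / (1 + exp(−a(θ − b)))
Remove guessing floor: (0.32 − 0.18)/(1 − 0.18) = 0.1707
logit = ln(0.1707/0.8293) = -1.5805
θ = b + logit/(a) = 1.13 + (-1.5805)/2.6000 = 0.5221

0.52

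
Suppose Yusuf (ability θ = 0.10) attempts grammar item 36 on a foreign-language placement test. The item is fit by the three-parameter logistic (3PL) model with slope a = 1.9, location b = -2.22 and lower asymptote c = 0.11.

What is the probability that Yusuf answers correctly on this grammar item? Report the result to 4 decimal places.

P(θ) = c + (1 − c) · 1 / (1 + exp(−a(θ − b)))
Exponent: 1.9 × (0.10 − (-2.22)) = 4.4080
1/(1 + e^{-4.4080}) = 0.9880
P = 0.11 + 0.89 × 0.9880 = 0.9893

0.9893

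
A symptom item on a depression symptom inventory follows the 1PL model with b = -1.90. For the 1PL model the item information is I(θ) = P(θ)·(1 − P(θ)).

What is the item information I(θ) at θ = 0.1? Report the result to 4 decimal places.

P = 1/(1+e^{-2.0000}) = 0.8808
P(1−P) = 0.8808 × 0.1192 = 0.1050
I = P(1−P) = 0.10499

0.1050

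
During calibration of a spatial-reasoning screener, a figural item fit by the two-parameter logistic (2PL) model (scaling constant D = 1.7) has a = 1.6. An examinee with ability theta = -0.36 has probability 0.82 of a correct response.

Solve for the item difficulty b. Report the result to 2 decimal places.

-0.92

P(theta) = 1 / (1 + exp(−D·a(theta − b)))
logit(0.82) = ln(0.82/0.18) = 1.5163
b = theta − logit/(1.7·a) = -0.36 − 1.5163/2.7200 = -0.9175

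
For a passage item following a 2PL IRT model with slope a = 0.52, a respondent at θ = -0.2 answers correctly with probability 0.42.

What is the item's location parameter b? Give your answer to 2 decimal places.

P(θ) = 1 / (1 + exp(−a(θ − b)))
logit(0.42) = ln(0.42/0.58) = -0.3228
b = θ − logit/(a) = -0.2 − (-0.3228)/0.5200 = 0.4207

0.42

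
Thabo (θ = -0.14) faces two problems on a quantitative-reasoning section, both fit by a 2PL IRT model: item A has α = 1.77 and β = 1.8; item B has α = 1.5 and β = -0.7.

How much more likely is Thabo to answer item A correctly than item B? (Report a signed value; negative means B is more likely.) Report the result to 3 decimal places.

-0.667

P(θ) = 1 / (1 + exp(−α(θ − β)))
P_A = 0.0313
P_B = 0.6985
P_A − P_B = -0.6672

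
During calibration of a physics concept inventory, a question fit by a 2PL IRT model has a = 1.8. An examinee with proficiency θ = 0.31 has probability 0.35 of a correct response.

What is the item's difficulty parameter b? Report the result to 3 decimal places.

0.654

P(θ) = 1 / (1 + exp(−a(θ − b)))
logit(0.35) = ln(0.35/0.65) = -0.6190
b = θ − logit/(a) = 0.31 − (-0.6190)/1.8000 = 0.6539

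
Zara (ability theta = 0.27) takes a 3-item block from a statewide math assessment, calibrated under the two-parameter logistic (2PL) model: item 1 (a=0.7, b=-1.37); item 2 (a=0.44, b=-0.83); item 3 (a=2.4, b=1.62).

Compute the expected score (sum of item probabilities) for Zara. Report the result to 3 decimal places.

P(theta) = 1 / (1 + exp(−a(theta − b)))
P_1 = 1/(1+e^{-1.1480}) = 0.7591
P_2 = 1/(1+e^{-0.4840}) = 0.6187
P_3 = 1/(1+e^{3.2400}) = 0.0377
E[score] = 0.7591 + 0.6187 + 0.0377 = 1.4155

1.416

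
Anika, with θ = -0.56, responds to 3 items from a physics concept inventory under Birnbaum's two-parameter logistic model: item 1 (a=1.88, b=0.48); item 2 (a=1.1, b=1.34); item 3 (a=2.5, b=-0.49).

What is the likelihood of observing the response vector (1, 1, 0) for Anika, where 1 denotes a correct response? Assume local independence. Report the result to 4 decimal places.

0.0074

P(θ) = 1 / (1 + exp(−a(θ − b)))
P_1 = 1/(1+e^{1.9552}) = 0.1240
P_2 = 1/(1+e^{2.0900}) = 0.1101
P_3 = 1/(1+e^{0.1750}) = 0.4564
L = P_1 × P_2 × (1−P_3) = 0.1240 × 0.1101 × 0.5436 = 0.00742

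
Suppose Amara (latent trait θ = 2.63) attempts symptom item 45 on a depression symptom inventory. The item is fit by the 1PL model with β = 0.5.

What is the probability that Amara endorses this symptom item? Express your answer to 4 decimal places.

P(θ) = 1 / (1 + exp(−(θ − β)))
Exponent: (2.63 − 0.5) = 2.1300
1/(1 + e^{-2.1300}) = 0.8938
P = 0.8938

0.8938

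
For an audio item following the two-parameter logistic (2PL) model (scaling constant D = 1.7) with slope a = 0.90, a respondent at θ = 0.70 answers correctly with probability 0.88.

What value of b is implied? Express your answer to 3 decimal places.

-0.602

P(θ) = 1 / (1 + exp(−D·a(θ − b)))
logit(0.88) = ln(0.88/0.12) = 1.9924
b = θ − logit/(1.7·a) = 0.70 − 1.9924/1.5300 = -0.6022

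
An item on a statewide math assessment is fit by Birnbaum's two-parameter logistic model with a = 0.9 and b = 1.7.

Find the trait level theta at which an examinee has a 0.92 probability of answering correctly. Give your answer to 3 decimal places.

4.414

P(theta) = 1 / (1 + exp(−a(theta − b)))
logit = ln(0.9200/0.0800) = 2.4423
theta = b + logit/(a) = 1.7 + 2.4423/0.9000 = 4.4137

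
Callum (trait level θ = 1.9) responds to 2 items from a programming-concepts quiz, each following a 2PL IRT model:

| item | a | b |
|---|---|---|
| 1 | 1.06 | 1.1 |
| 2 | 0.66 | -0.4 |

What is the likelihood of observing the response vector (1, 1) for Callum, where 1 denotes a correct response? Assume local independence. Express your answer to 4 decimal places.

0.5743

P(θ) = 1 / (1 + exp(−a(θ − b)))
P_1 = 1/(1+e^{-0.8480}) = 0.7001
P_2 = 1/(1+e^{-1.5180}) = 0.8202
L = P_1 × P_2 = 0.7001 × 0.8202 = 0.57429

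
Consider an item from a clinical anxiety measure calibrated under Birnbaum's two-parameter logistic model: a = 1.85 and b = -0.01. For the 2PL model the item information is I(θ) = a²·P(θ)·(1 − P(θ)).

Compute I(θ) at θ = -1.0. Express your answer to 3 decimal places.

P = 1/(1+e^{1.8315}) = 0.1381
P(1−P) = 0.1381 × 0.8619 = 0.1190
I = a² × P(1−P) = 1.85² × 0.1190 = 0.40727

0.407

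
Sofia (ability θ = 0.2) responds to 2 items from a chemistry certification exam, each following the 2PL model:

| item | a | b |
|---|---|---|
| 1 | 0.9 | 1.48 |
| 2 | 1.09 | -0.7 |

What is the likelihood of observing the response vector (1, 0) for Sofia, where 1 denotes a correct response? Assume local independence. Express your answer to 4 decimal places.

0.0655

P(θ) = 1 / (1 + exp(−a(θ − b)))
P_1 = 1/(1+e^{1.1520}) = 0.2401
P_2 = 1/(1+e^{-0.9810}) = 0.7273
L = P_1 × (1−P_2) = 0.2401 × 0.2727 = 0.06548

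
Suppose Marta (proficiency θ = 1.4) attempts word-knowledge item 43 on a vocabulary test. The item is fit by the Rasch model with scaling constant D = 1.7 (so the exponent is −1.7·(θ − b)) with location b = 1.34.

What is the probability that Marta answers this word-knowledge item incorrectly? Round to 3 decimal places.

0.475

P(θ) = 1 / (1 + exp(−D·(θ − b)))
Exponent: 1.7 × (1.4 − 1.34) = 0.1020
1/(1 + e^{-0.1020}) = 0.5255
P = 0.5255
P(incorrect) = 1 − 0.5255 = 0.4745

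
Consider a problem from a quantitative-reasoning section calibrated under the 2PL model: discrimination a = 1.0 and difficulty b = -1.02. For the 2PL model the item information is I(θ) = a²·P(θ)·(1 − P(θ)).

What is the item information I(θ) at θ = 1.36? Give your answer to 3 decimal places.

P = 1/(1+e^{-2.3800}) = 0.9153
P(1−P) = 0.9153 × 0.0847 = 0.0775
I = a² × P(1−P) = 1.0² × 0.0775 = 0.07753

0.078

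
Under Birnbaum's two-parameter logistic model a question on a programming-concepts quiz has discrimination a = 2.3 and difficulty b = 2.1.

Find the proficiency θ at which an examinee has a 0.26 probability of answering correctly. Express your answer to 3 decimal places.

P(θ) = 1 / (1 + exp(−a(θ − b)))
logit = ln(0.2600/0.7400) = -1.0460
θ = b + logit/(a) = 2.1 + (-1.0460)/2.3000 = 1.6452

1.645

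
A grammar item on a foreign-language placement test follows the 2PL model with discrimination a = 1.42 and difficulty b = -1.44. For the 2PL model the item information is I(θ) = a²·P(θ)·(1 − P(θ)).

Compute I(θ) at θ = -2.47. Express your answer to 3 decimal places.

0.308

P = 1/(1+e^{1.4626}) = 0.1881
P(1−P) = 0.1881 × 0.8119 = 0.1527
I = a² × P(1−P) = 1.42² × 0.1527 = 0.30790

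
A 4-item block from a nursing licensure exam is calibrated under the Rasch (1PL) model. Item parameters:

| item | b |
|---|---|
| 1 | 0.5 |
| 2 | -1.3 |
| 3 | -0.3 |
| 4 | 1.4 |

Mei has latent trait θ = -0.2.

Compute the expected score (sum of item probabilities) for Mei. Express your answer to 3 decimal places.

1.775

P(θ) = 1 / (1 + exp(−(θ − b)))
P_1 = 1/(1+e^{0.7000}) = 0.3318
P_2 = 1/(1+e^{-1.1000}) = 0.7503
P_3 = 1/(1+e^{-0.1000}) = 0.5250
P_4 = 1/(1+e^{1.6000}) = 0.1680
E[score] = 0.3318 + 0.7503 + 0.5250 + 0.1680 = 1.7750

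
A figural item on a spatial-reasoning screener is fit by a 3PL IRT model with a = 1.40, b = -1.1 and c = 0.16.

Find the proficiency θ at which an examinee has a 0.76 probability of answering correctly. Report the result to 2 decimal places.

-0.45

P(θ) = c + (1 − c) · 1 / (1 + exp(−a(θ − b)))
Remove guessing floor: (0.76 − 0.16)/(1 − 0.16) = 0.7143
logit = ln(0.7143/0.2857) = 0.9163
θ = b + logit/(a) = -1.1 + 0.9163/1.4000 = -0.4455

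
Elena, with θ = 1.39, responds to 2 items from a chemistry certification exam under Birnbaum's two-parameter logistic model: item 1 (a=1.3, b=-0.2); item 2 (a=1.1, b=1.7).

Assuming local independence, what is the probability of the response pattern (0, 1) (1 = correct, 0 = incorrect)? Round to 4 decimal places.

P(θ) = 1 / (1 + exp(−a(θ − b)))
P_1 = 1/(1+e^{-2.0670}) = 0.8877
P_2 = 1/(1+e^{0.3410}) = 0.4156
L = (1−P_1) × P_2 = 0.1123 × 0.4156 = 0.04669

0.0467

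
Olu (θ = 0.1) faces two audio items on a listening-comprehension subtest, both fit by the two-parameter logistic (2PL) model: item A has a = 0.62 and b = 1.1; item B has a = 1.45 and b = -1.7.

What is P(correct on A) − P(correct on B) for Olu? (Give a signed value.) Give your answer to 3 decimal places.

-0.582

P(θ) = 1 / (1 + exp(−a(θ − b)))
P_A = 0.3498
P_B = 0.9315
P_A − P_B = -0.5817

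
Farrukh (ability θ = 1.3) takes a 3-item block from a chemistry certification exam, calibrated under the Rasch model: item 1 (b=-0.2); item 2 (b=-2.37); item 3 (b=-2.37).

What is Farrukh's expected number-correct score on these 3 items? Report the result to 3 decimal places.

P(θ) = 1 / (1 + exp(−(θ − b)))
P_1 = 1/(1+e^{-1.5000}) = 0.8176
P_2 = 1/(1+e^{-3.6700}) = 0.9752
P_3 = 1/(1+e^{-3.6700}) = 0.9752
E[score] = 0.8176 + 0.9752 + 0.9752 = 2.7679

2.768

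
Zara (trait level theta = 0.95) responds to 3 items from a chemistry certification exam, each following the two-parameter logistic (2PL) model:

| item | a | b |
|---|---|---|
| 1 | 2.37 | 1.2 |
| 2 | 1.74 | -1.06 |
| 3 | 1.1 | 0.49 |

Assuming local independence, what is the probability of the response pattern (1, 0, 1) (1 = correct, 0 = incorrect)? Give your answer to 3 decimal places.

P(theta) = 1 / (1 + exp(−a(theta − b)))
P_1 = 1/(1+e^{0.5925}) = 0.3561
P_2 = 1/(1+e^{-3.4974}) = 0.9706
P_3 = 1/(1+e^{-0.5060}) = 0.6239
L = P_1 × (1−P_2) × P_3 = 0.3561 × 0.0294 × 0.6239 = 0.00653

0.007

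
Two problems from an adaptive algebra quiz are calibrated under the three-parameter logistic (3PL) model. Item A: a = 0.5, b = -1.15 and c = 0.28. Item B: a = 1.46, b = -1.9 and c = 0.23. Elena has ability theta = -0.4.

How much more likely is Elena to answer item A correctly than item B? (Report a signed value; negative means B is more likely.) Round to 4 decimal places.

P(theta) = c + (1 − c) · 1 / (1 + exp(−a(theta − b)))
P_A = 0.7067
P_B = 0.9225
P_A − P_B = -0.2158

-0.2158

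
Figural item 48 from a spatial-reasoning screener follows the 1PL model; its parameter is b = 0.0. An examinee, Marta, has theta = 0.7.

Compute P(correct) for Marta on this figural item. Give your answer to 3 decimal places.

0.668

P(theta) = 1 / (1 + exp(−(theta − b)))
Exponent: (0.7 − 0.0) = 0.7000
1/(1 + e^{-0.7000}) = 0.6682
P = 0.6682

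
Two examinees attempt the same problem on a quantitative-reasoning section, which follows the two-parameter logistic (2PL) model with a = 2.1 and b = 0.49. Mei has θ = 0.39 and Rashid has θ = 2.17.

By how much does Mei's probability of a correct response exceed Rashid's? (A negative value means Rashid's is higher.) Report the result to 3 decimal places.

P(θ) = 1 / (1 + exp(−a(θ − b)))
P(Mei) = 0.4477  [exponent -0.2100]
P(Rashid) = 0.9715  [exponent 3.5280]
Difference = 0.4477 − 0.9715 = -0.5238

-0.524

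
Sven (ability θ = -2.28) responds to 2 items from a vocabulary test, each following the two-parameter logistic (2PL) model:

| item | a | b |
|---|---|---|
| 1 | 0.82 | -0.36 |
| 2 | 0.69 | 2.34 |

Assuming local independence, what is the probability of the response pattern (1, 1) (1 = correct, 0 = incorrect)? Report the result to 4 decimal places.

P(θ) = 1 / (1 + exp(−a(θ − b)))
P_1 = 1/(1+e^{1.5744}) = 0.1716
P_2 = 1/(1+e^{3.1878}) = 0.0396
L = P_1 × P_2 = 0.1716 × 0.0396 = 0.00680

0.0068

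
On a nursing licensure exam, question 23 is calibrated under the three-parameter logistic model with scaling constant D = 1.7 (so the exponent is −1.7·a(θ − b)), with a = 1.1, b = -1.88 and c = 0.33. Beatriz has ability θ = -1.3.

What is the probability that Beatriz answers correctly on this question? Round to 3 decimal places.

P(θ) = c + (1 − c) · 1 / (1 + exp(−D·a(θ − b)))
Exponent: 1.7 × 1.1 × (-1.3 − (-1.88)) = 1.0846
1/(1 + e^{-1.0846}) = 0.7474
P = 0.33 + 0.67 × 0.7474 = 0.8307

0.831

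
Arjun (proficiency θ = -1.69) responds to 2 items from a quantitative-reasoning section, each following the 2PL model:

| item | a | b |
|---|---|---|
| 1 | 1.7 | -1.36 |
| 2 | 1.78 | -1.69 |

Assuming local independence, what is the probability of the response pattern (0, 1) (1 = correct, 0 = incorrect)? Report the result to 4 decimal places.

P(θ) = 1 / (1 + exp(−a(θ − b)))
P_1 = 1/(1+e^{0.5610}) = 0.3633
P_2 = 1/(1+e^{0.0000}) = 0.5000
L = (1−P_1) × P_2 = 0.6367 × 0.5000 = 0.31834

0.3183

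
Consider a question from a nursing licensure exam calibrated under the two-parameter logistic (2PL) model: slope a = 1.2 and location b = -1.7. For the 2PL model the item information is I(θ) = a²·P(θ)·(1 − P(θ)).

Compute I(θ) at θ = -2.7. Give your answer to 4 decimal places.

P = 1/(1+e^{1.2000}) = 0.2315
P(1−P) = 0.2315 × 0.7685 = 0.1779
I = a² × P(1−P) = 1.2² × 0.1779 = 0.25617

0.2562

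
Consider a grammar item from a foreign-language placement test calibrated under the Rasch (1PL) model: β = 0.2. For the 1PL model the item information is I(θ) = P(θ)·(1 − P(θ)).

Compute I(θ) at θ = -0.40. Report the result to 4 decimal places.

P = 1/(1+e^{0.6000}) = 0.3543
P(1−P) = 0.3543 × 0.6457 = 0.2288
I = P(1−P) = 0.22878

0.2288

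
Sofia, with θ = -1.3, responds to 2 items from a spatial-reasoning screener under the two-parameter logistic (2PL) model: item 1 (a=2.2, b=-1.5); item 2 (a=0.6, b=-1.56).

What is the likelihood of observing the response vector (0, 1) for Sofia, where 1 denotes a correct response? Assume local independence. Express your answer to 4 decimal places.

P(θ) = 1 / (1 + exp(−a(θ − b)))
P_1 = 1/(1+e^{-0.4400}) = 0.6083
P_2 = 1/(1+e^{-0.1560}) = 0.5389
L = (1−P_1) × P_2 = 0.3917 × 0.5389 = 0.21112

0.2111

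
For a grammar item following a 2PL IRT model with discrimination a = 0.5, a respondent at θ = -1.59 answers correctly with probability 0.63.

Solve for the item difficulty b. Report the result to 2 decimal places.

-2.65

P(θ) = 1 / (1 + exp(−a(θ − b)))
logit(0.63) = ln(0.63/0.37) = 0.5322
b = θ − logit/(a) = -1.59 − 0.5322/0.5000 = -2.6544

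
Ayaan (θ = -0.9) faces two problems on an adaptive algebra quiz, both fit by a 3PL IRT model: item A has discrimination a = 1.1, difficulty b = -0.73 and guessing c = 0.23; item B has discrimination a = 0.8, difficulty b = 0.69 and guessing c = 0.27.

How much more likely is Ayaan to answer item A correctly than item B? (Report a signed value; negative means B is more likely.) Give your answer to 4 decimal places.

P(θ) = c + (1 − c) · 1 / (1 + exp(−a(θ − b)))
P_A = 0.5791
P_B = 0.4298
P_A − P_B = 0.1493

0.1493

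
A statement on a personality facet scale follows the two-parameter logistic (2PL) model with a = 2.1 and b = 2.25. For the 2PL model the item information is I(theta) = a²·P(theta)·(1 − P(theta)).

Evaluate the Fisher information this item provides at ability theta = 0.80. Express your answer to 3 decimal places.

P = 1/(1+e^{3.0450}) = 0.0454
P(1−P) = 0.0454 × 0.9546 = 0.0434
I = a² × P(1−P) = 2.1² × 0.0434 = 0.19126

0.191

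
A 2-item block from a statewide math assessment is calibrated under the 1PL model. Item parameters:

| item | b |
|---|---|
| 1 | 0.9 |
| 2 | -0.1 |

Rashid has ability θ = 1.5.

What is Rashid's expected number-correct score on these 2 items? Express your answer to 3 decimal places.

P(θ) = 1 / (1 + exp(−(θ − b)))
P_1 = 1/(1+e^{-0.6000}) = 0.6457
P_2 = 1/(1+e^{-1.6000}) = 0.8320
E[score] = 0.6457 + 0.8320 = 1.4777

1.478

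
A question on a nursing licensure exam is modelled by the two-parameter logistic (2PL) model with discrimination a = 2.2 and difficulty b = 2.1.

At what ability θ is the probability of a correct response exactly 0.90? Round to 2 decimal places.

3.10

P(θ) = 1 / (1 + exp(−a(θ − b)))
logit = ln(0.9000/0.1000) = 2.1972
θ = b + logit/(a) = 2.1 + 2.1972/2.2000 = 3.0987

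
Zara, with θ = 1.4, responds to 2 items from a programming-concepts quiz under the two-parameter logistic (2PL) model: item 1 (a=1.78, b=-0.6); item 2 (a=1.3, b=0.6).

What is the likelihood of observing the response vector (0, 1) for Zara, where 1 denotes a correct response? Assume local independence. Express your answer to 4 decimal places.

P(θ) = 1 / (1 + exp(−a(θ − b)))
P_1 = 1/(1+e^{-3.5600}) = 0.9723
P_2 = 1/(1+e^{-1.0400}) = 0.7389
L = (1−P_1) × P_2 = 0.0277 × 0.7389 = 0.02043

0.0204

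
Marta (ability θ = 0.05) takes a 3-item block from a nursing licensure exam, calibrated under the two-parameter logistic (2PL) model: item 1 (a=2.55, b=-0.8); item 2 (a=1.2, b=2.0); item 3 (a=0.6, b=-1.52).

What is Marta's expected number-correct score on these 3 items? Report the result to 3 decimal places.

1.705

P(θ) = 1 / (1 + exp(−a(θ − b)))
P_1 = 1/(1+e^{-2.1675}) = 0.8973
P_2 = 1/(1+e^{2.3400}) = 0.0879
P_3 = 1/(1+e^{-0.9420}) = 0.7195
E[score] = 0.8973 + 0.0879 + 0.7195 = 1.7047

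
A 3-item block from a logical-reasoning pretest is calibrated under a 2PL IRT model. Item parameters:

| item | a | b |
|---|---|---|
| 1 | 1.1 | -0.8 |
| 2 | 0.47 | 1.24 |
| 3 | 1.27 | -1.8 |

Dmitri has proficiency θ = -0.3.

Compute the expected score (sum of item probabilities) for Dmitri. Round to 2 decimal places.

1.83

P(θ) = 1 / (1 + exp(−a(θ − b)))
P_1 = 1/(1+e^{-0.5500}) = 0.6341
P_2 = 1/(1+e^{0.7238}) = 0.3266
P_3 = 1/(1+e^{-1.9050}) = 0.8705
E[score] = 0.6341 + 0.3266 + 0.8705 = 1.8311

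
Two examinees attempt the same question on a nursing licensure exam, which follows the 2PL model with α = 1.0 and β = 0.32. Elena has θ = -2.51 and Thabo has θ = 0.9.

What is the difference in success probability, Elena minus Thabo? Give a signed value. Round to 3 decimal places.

P(θ) = 1 / (1 + exp(−α(θ − β)))
P(Elena) = 0.0557  [exponent -2.8300]
P(Thabo) = 0.6411  [exponent 0.5800]
Difference = 0.0557 − 0.6411 = -0.5853

-0.585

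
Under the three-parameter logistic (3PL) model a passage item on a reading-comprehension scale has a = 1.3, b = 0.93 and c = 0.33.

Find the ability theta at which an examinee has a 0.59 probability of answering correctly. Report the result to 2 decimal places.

P(theta) = c + (1 − c) · 1 / (1 + exp(−a(theta − b)))
Remove guessing floor: (0.59 − 0.33)/(1 − 0.33) = 0.3881
logit = ln(0.3881/0.6119) = -0.4555
theta = b + logit/(a) = 0.93 + (-0.4555)/1.3000 = 0.5796

0.58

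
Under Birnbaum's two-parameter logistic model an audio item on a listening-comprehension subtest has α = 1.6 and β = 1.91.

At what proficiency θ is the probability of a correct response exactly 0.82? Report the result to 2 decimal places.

2.86

P(θ) = 1 / (1 + exp(−α(θ − β)))
logit = ln(0.8200/0.1800) = 1.5163
θ = β + logit/(α) = 1.91 + 1.5163/1.6000 = 2.8577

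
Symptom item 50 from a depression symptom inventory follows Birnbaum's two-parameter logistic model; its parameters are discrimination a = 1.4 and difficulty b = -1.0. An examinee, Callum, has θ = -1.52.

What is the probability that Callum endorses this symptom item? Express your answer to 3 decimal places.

0.326

P(θ) = 1 / (1 + exp(−a(θ − b)))
Exponent: 1.4 × (-1.52 − (-1.0)) = -0.7280
1/(1 + e^{0.7280}) = 0.3256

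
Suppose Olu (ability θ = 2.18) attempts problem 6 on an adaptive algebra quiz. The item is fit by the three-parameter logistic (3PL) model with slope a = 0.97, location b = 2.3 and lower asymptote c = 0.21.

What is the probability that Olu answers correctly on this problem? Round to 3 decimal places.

0.582

P(θ) = c + (1 − c) · 1 / (1 + exp(−a(θ − b)))
Exponent: 0.97 × (2.18 − 2.3) = -0.1164
1/(1 + e^{0.1164}) = 0.4709
P = 0.21 + 0.79 × 0.4709 = 0.5820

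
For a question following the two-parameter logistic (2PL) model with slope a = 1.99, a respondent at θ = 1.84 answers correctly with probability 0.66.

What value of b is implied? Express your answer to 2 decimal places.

1.51

P(θ) = 1 / (1 + exp(−a(θ − b)))
logit(0.66) = ln(0.66/0.34) = 0.6633
b = θ − logit/(a) = 1.84 − 0.6633/1.9900 = 1.5067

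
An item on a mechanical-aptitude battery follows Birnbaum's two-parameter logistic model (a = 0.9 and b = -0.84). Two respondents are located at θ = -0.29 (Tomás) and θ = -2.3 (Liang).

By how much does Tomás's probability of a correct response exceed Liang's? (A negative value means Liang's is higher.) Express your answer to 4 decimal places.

0.4095

P(θ) = 1 / (1 + exp(−a(θ − b)))
P(Tomás) = 0.6213  [exponent 0.4950]
P(Liang) = 0.2118  [exponent -1.3140]
Difference = 0.6213 − 0.2118 = 0.4095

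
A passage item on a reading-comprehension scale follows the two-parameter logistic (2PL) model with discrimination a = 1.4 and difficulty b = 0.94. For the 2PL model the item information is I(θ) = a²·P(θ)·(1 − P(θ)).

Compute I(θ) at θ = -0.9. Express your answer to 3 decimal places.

0.129

P = 1/(1+e^{2.5760}) = 0.0707
P(1−P) = 0.0707 × 0.9293 = 0.0657
I = a² × P(1−P) = 1.4² × 0.0657 = 0.12877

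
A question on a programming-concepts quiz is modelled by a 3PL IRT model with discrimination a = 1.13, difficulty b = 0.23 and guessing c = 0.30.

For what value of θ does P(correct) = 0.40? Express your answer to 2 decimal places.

-1.36

P(θ) = c + (1 − c) · 1 / (1 + exp(−a(θ − b)))
Remove guessing floor: (0.40 − 0.30)/(1 − 0.30) = 0.1429
logit = ln(0.1429/0.8571) = -1.7918
θ = b + logit/(a) = 0.23 + (-1.7918)/1.1300 = -1.3556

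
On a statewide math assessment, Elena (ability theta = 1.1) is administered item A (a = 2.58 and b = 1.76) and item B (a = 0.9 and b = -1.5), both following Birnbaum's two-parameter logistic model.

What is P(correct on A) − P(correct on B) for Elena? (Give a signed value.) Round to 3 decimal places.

-0.758

P(theta) = 1 / (1 + exp(−a(theta − b)))
P_A = 0.1541
P_B = 0.9121
P_A − P_B = -0.7580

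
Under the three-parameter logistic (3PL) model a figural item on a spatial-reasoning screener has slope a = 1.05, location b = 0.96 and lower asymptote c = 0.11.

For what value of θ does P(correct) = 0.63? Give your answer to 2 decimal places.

1.28

P(θ) = c + (1 − c) · 1 / (1 + exp(−a(θ − b)))
Remove guessing floor: (0.63 − 0.11)/(1 − 0.11) = 0.5843
logit = ln(0.5843/0.4157) = 0.3403
θ = b + logit/(a) = 0.96 + 0.3403/1.0500 = 1.2841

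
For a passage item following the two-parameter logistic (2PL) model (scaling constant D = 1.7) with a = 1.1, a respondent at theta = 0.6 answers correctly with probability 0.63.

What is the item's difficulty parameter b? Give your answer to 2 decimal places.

P(theta) = 1 / (1 + exp(−D·a(theta − b)))
logit(0.63) = ln(0.63/0.37) = 0.5322
b = theta − logit/(1.7·a) = 0.6 − 0.5322/1.8700 = 0.3154

0.32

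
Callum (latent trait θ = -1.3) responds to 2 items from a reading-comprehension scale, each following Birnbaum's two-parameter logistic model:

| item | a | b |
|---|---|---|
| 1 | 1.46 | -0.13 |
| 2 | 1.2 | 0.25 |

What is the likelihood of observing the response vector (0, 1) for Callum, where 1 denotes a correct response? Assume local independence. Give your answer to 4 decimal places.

0.1140

P(θ) = 1 / (1 + exp(−a(θ − b)))
P_1 = 1/(1+e^{1.7082}) = 0.1534
P_2 = 1/(1+e^{1.8600}) = 0.1347
L = (1−P_1) × P_2 = 0.8466 × 0.1347 = 0.11404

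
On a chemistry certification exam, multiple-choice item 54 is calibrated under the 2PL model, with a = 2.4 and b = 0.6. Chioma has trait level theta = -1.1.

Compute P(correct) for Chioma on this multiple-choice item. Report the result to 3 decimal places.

P(theta) = 1 / (1 + exp(−a(theta − b)))
Exponent: 2.4 × (-1.1 − 0.6) = -4.0800
1/(1 + e^{4.0800}) = 0.0166

0.017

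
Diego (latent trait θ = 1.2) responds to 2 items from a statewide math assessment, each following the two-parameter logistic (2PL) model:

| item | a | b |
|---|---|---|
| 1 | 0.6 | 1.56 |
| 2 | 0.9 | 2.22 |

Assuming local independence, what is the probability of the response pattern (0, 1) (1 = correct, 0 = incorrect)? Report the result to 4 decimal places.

0.1580

P(θ) = 1 / (1 + exp(−a(θ − b)))
P_1 = 1/(1+e^{0.2160}) = 0.4462
P_2 = 1/(1+e^{0.9180}) = 0.2854
L = (1−P_1) × P_2 = 0.5538 × 0.2854 = 0.15803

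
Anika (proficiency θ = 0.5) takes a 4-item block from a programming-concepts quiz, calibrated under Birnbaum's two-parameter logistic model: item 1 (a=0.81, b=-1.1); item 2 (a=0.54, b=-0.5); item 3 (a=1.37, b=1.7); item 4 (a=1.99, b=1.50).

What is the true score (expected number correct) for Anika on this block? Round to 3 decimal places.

P(θ) = 1 / (1 + exp(−a(θ − b)))
P_1 = 1/(1+e^{-1.2960}) = 0.7852
P_2 = 1/(1+e^{-0.5400}) = 0.6318
P_3 = 1/(1+e^{1.6440}) = 0.1619
P_4 = 1/(1+e^{1.9900}) = 0.1203
E[score] = 0.7852 + 0.6318 + 0.1619 + 0.1203 = 1.6992

1.699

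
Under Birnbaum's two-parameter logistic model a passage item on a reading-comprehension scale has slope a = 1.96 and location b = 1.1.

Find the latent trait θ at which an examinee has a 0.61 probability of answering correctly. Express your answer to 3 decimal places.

1.328

P(θ) = 1 / (1 + exp(−a(θ − b)))
logit = ln(0.6100/0.3900) = 0.4473
θ = b + logit/(a) = 1.1 + 0.4473/1.9600 = 1.3282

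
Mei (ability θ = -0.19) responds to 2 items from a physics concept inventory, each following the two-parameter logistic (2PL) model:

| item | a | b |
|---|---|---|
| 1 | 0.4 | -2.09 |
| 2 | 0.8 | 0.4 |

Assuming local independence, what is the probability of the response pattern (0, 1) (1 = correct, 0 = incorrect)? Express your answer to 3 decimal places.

P(θ) = 1 / (1 + exp(−a(θ − b)))
P_1 = 1/(1+e^{-0.7600}) = 0.6814
P_2 = 1/(1+e^{0.4720}) = 0.3841
L = (1−P_1) × P_2 = 0.3186 × 0.3841 = 0.12241

0.122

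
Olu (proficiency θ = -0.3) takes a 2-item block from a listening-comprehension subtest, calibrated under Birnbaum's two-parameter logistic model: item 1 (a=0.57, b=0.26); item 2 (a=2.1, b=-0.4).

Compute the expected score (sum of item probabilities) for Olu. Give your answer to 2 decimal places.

0.97

P(θ) = 1 / (1 + exp(−a(θ − b)))
P_1 = 1/(1+e^{0.3192}) = 0.4209
P_2 = 1/(1+e^{-0.2100}) = 0.5523
E[score] = 0.4209 + 0.5523 = 0.9732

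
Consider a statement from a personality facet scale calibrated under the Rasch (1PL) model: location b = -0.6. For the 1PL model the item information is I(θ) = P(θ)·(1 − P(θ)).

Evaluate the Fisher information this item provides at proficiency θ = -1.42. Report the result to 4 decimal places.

0.2123

P = 1/(1+e^{0.8200}) = 0.3058
P(1−P) = 0.3058 × 0.6942 = 0.2123
I = P(1−P) = 0.21227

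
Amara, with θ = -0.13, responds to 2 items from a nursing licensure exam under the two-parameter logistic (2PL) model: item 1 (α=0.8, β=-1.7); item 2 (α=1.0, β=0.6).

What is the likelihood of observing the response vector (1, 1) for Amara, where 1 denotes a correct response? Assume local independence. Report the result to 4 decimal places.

0.2531

P(θ) = 1 / (1 + exp(−α(θ − β)))
P_1 = 1/(1+e^{-1.2560}) = 0.7783
P_2 = 1/(1+e^{0.7300}) = 0.3252
L = P_1 × P_2 = 0.7783 × 0.3252 = 0.25311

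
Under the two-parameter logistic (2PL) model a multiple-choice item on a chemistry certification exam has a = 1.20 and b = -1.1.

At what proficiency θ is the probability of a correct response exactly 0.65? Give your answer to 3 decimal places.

-0.584

P(θ) = 1 / (1 + exp(−a(θ − b)))
logit = ln(0.6500/0.3500) = 0.6190
θ = b + logit/(a) = -1.1 + 0.6190/1.2000 = -0.5841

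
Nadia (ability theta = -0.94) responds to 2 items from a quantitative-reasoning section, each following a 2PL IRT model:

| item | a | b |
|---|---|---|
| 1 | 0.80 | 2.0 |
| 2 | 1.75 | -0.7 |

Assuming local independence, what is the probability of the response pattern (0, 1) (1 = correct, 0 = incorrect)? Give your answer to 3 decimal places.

P(theta) = 1 / (1 + exp(−a(theta − b)))
P_1 = 1/(1+e^{2.3520}) = 0.0869
P_2 = 1/(1+e^{0.4200}) = 0.3965
L = (1−P_1) × P_2 = 0.9131 × 0.3965 = 0.36206

0.362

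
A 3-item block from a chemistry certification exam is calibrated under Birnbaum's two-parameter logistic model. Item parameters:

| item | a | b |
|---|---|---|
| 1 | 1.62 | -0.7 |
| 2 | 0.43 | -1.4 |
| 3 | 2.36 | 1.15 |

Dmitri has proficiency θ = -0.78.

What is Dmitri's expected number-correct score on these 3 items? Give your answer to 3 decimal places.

1.044

P(θ) = 1 / (1 + exp(−a(θ − b)))
P_1 = 1/(1+e^{0.1296}) = 0.4676
P_2 = 1/(1+e^{-0.2666}) = 0.5663
P_3 = 1/(1+e^{4.5548}) = 0.0104
E[score] = 0.4676 + 0.5663 + 0.0104 = 1.0443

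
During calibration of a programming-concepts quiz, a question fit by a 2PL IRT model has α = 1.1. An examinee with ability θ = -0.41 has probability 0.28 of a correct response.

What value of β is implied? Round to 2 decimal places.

0.45

P(θ) = 1 / (1 + exp(−α(θ − β)))
logit(0.28) = ln(0.28/0.72) = -0.9445
β = θ − logit/(α) = -0.41 − (-0.9445)/1.1000 = 0.4486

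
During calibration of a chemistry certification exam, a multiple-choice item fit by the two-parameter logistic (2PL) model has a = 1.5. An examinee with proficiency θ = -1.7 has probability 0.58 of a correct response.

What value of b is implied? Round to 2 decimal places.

P(θ) = 1 / (1 + exp(−a(θ − b)))
logit(0.58) = ln(0.58/0.42) = 0.3228
b = θ − logit/(a) = -1.7 − 0.3228/1.5000 = -1.9152

-1.92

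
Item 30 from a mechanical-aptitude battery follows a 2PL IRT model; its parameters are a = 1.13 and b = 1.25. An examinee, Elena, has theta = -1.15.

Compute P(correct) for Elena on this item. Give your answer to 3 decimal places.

P(theta) = 1 / (1 + exp(−a(theta − b)))
Exponent: 1.13 × (-1.15 − 1.25) = -2.7120
1/(1 + e^{2.7120}) = 0.0623

0.062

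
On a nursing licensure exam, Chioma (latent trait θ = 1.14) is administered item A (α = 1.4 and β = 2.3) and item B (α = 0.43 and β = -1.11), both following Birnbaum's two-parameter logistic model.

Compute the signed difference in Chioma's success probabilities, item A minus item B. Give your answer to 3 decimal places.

-0.560

P(θ) = 1 / (1 + exp(−α(θ − β)))
P_A = 0.1647
P_B = 0.7246
P_A − P_B = -0.5600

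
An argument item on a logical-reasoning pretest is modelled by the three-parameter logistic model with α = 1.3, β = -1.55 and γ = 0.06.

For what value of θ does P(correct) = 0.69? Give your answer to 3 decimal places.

P(θ) = γ + (1 − γ) · 1 / (1 + exp(−α(θ − β)))
Remove guessing floor: (0.69 − 0.06)/(1 − 0.06) = 0.6702
logit = ln(0.6702/0.3298) = 0.7091
θ = β + logit/(α) = -1.55 + 0.7091/1.3000 = -1.0045

-1.005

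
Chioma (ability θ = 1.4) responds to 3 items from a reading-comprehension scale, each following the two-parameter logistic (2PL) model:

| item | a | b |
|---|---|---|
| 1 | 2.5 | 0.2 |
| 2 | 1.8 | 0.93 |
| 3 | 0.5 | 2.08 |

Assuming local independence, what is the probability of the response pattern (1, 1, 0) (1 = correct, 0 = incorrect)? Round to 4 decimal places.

P(θ) = 1 / (1 + exp(−a(θ − b)))
P_1 = 1/(1+e^{-3.0000}) = 0.9526
P_2 = 1/(1+e^{-0.8460}) = 0.6997
P_3 = 1/(1+e^{0.3400}) = 0.4158
L = P_1 × P_2 × (1−P_3) = 0.9526 × 0.6997 × 0.5842 = 0.38939

0.3894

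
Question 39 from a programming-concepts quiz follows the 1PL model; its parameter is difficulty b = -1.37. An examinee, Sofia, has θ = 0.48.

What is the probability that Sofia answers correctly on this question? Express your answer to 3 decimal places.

0.864

P(θ) = 1 / (1 + exp(−(θ − b)))
Exponent: (0.48 − (-1.37)) = 1.8500
1/(1 + e^{-1.8500}) = 0.8641
P = 0.8641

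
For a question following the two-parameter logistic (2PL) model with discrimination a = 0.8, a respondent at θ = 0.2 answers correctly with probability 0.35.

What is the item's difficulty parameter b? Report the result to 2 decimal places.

P(θ) = 1 / (1 + exp(−a(θ − b)))
logit(0.35) = ln(0.35/0.65) = -0.6190
b = θ − logit/(a) = 0.2 − (-0.6190)/0.8000 = 0.9738

0.97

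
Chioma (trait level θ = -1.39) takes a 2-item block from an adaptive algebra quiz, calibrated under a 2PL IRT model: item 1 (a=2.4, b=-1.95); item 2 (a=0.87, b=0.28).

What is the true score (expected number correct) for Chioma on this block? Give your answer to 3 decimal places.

0.983

P(θ) = 1 / (1 + exp(−a(θ − b)))
P_1 = 1/(1+e^{-1.3440}) = 0.7931
P_2 = 1/(1+e^{1.4529}) = 0.1896
E[score] = 0.7931 + 0.1896 = 0.9827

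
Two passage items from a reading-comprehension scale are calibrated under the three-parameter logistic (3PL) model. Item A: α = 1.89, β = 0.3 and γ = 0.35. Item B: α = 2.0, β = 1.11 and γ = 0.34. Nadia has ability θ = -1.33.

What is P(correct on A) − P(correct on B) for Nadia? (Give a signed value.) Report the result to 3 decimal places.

0.034

P(θ) = γ + (1 − γ) · 1 / (1 + exp(−α(θ − β)))
P_A = 0.3785
P_B = 0.3450
P_A − P_B = 0.0336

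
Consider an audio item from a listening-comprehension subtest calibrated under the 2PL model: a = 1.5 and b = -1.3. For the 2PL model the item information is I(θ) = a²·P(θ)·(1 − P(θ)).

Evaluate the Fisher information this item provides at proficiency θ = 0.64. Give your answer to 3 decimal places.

0.110

P = 1/(1+e^{-2.9100}) = 0.9483
P(1−P) = 0.9483 × 0.0517 = 0.0490
I = a² × P(1−P) = 1.5² × 0.0490 = 0.11023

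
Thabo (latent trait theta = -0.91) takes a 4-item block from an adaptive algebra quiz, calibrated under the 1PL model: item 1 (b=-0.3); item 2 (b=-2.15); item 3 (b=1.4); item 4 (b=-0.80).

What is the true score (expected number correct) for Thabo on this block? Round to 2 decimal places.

1.69

P(theta) = 1 / (1 + exp(−(theta − b)))
P_1 = 1/(1+e^{0.6100}) = 0.3521
P_2 = 1/(1+e^{-1.2400}) = 0.7756
P_3 = 1/(1+e^{2.3100}) = 0.0903
P_4 = 1/(1+e^{0.1100}) = 0.4725
E[score] = 0.3521 + 0.7756 + 0.0903 + 0.4725 = 1.6904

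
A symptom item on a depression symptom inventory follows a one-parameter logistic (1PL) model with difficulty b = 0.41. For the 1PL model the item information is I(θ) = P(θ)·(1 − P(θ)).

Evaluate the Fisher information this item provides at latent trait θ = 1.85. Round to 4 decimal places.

0.1549

P = 1/(1+e^{-1.4400}) = 0.8085
P(1−P) = 0.8085 × 0.1915 = 0.1549
I = P(1−P) = 0.15486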